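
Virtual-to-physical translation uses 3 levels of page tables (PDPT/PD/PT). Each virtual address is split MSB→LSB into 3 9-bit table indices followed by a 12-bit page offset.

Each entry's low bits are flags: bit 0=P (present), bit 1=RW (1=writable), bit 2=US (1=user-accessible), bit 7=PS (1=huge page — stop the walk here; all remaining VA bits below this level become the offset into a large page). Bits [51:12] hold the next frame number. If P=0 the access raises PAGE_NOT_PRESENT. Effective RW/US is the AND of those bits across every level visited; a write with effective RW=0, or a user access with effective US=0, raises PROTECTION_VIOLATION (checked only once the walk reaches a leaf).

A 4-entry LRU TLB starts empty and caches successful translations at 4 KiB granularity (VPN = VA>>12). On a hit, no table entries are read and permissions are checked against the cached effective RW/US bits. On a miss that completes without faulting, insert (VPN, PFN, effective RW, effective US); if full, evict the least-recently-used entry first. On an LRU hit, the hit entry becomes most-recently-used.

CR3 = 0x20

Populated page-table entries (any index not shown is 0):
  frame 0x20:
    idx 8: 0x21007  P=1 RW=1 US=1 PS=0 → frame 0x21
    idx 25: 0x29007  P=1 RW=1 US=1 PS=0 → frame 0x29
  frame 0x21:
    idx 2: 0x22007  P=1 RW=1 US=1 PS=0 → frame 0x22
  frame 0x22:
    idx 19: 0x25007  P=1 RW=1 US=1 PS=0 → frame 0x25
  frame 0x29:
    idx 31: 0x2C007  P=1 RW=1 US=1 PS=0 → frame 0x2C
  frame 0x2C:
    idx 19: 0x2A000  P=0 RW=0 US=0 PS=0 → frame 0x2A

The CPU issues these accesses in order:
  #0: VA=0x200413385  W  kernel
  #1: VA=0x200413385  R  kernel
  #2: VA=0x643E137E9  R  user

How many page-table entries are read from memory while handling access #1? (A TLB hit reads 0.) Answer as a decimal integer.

Trace:
#0 VA=0x200413385 (w,kernel):
  L0: frame=0x20 idx=8 entry=0x21007 [P=1 RW=1 US=1 PS=0]
  L1: frame=0x21 idx=2 entry=0x22007 [P=1 RW=1 US=1 PS=0]
  L2: frame=0x22 idx=19 entry=0x25007 [P=1 RW=1 US=1 PS=0]
  ⇒ phys 0x25385  [3 reads]
#1 VA=0x200413385 (r,kernel):
  TLB hit vpn=0x200413 → PA=0x25385
#2 VA=0x643E137E9 (r,user):
  L0: frame=0x20 idx=25 entry=0x29007 [P=1 RW=1 US=1 PS=0]
  L1: frame=0x29 idx=31 entry=0x2C007 [P=1 RW=1 US=1 PS=0]
  L2: frame=0x2C idx=19 entry=0x2A000 [P=0 RW=0 US=0 PS=0]
  ⇒ fault: PAGE_NOT_PRESENT  — 3 lookups

Entries read for #1: 0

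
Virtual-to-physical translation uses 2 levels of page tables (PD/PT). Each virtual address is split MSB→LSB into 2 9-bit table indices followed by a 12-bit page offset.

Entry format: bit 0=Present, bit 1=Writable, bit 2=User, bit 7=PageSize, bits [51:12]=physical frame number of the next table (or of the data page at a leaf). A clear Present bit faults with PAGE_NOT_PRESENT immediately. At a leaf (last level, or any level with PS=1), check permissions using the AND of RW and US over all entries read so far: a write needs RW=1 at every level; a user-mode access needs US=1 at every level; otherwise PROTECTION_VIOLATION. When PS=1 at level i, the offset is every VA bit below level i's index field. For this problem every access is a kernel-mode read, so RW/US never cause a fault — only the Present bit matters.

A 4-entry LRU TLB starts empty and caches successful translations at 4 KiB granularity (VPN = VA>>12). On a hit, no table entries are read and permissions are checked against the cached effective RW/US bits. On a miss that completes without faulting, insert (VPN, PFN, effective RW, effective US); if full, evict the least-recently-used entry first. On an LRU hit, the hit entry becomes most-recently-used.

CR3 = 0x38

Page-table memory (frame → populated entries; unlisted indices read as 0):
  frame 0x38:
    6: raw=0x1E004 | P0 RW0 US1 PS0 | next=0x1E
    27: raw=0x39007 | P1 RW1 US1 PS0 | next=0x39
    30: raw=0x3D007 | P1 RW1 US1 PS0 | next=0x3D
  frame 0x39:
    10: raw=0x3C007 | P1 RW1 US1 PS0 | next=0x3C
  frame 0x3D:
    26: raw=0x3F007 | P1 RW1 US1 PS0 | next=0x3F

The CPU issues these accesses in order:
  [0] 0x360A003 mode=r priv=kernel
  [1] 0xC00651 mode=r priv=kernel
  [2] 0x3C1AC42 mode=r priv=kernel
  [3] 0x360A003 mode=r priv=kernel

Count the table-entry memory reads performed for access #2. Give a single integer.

Trace:
#0 VA=0x360A003 (r,kernel):
  [0] read 0x38 idx=27: raw=0x39007 flags P=1 W=1 U=1 S=0
  [1] read 0x39 idx=10: raw=0x3C007 flags P=1 W=1 U=1 S=0
  ✓ 0x3C003  — 2 lookups
#1 VA=0xC00651 (r,kernel):
  [0] read 0x38 idx=6: raw=0x1E004 flags P=0 W=0 U=1 S=0
  ✗ PAGE_NOT_PRESENT  [1 reads]
#2 VA=0x3C1AC42 (r,kernel):
  [0] read 0x38 idx=30: raw=0x3D007 flags P=1 W=1 U=1 S=0
  [1] read 0x3D idx=26: raw=0x3F007 flags P=1 W=1 U=1 S=0
  ✓ 0x3FC42  — 2 lookups
#3 VA=0x360A003 (r,kernel):
  TLB hit vpn=0x360A → PA=0x3C003

Entries read for #2: 2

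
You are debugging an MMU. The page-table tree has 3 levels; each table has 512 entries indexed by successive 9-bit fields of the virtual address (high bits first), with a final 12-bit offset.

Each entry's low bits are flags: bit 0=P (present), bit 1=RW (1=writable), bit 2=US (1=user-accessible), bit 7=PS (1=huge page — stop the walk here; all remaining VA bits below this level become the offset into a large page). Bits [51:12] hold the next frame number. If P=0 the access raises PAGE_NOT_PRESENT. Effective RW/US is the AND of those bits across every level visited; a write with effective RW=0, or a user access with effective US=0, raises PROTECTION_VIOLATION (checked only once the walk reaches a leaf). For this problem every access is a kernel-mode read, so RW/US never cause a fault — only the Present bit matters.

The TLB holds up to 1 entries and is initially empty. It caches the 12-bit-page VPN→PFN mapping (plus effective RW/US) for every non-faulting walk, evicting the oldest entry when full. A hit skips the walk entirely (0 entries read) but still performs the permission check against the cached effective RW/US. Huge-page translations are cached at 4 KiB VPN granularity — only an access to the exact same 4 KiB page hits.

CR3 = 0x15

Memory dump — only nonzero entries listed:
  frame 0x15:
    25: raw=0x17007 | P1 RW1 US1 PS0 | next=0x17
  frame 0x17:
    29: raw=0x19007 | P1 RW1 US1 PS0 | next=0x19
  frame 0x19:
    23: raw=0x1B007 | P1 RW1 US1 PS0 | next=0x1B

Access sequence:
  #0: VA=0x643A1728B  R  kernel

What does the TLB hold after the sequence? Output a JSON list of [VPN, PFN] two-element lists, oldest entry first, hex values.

Walk each access:
#0 VA=0x643A1728B (r,kernel):
  L0 @0x15[25] → 0x17007  P=1,RW=1,US=1,PS=0
  L1 @0x17[29] → 0x19007  P=1,RW=1,US=1,PS=0
  L2 @0x19[23] → 0x1B007  P=1,RW=1,US=1,PS=0
  ✓ 0x1B28B  — 3 lookups

TLB: [["0x643A17", "0x1B"]]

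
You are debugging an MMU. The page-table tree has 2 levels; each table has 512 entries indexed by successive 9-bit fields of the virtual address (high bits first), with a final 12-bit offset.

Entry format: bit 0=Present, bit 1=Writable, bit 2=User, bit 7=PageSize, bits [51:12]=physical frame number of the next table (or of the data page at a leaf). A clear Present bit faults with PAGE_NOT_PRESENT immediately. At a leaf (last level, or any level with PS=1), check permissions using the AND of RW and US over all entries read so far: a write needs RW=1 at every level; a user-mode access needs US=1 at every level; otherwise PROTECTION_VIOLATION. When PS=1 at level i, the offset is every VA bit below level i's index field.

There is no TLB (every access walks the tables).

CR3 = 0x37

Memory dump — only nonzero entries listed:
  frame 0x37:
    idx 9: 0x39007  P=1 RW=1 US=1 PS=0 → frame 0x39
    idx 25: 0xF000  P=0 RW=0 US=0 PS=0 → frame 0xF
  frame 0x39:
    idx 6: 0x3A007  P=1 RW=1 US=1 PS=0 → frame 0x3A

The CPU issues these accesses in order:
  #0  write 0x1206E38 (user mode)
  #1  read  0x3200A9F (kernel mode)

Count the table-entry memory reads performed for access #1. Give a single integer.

Walk each access:
#0 VA=0x1206E38 (w,user):
  L0: frame=0x37 idx=9 entry=0x39007 [P=1 RW=1 US=1 PS=0]
  L1: frame=0x39 idx=6 entry=0x3A007 [P=1 RW=1 US=1 PS=0]
  → PA=0x3AE38  (2 entries read)
#1 VA=0x3200A9F (r,kernel):
  L0: frame=0x37 idx=25 entry=0xF000 [P=0 RW=0 US=0 PS=0]
  ⇒ fault: PAGE_NOT_PRESENT  — 1 lookups

Entries read for #1: 1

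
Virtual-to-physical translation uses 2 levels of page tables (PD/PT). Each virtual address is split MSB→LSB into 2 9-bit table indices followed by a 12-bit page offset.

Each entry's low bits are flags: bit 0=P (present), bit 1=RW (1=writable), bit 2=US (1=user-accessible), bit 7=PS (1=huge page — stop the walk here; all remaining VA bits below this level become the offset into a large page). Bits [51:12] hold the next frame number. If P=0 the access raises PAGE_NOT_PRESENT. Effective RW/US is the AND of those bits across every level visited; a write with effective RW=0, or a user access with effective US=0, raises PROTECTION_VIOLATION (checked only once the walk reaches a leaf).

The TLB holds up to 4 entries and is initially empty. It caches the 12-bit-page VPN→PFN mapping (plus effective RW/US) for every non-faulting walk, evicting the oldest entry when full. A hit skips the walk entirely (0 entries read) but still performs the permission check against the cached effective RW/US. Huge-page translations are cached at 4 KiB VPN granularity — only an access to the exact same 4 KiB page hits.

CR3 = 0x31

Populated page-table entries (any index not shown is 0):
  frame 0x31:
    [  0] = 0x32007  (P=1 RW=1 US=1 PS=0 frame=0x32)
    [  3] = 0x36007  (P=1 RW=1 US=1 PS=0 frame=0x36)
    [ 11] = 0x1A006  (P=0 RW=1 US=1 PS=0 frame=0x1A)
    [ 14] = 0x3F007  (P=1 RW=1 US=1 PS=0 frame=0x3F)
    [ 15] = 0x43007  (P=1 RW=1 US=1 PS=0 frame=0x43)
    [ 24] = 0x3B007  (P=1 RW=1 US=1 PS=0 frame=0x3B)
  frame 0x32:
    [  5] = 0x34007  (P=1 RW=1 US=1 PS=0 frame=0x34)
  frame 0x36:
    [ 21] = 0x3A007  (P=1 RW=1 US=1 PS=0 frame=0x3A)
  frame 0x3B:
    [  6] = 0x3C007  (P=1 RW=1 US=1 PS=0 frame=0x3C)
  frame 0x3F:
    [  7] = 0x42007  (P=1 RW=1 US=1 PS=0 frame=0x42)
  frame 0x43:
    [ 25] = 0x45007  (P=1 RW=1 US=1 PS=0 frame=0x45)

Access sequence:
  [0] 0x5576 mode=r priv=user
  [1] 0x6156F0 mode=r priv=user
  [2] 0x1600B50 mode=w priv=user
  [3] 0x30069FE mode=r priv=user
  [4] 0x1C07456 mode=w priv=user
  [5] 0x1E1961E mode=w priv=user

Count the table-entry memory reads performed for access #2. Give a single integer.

Trace:
#0 VA=0x5576 (r,user):
  lvl0: tbl 0x31, slot 0 ⇒ 0x32007 (P1/RW1/US1/PS0)
  lvl1: tbl 0x32, slot 5 ⇒ 0x34007 (P1/RW1/US1/PS0)
  → PA=0x34576  (2 entries read)
#1 VA=0x6156F0 (r,user):
  lvl0: tbl 0x31, slot 3 ⇒ 0x36007 (P1/RW1/US1/PS0)
  lvl1: tbl 0x36, slot 21 ⇒ 0x3A007 (P1/RW1/US1/PS0)
  → PA=0x3A6F0  (2 entries read)
#2 VA=0x1600B50 (w,user):
  lvl0: tbl 0x31, slot 11 ⇒ 0x1A006 (P0/RW1/US1/PS0)
  ⇒ fault: PAGE_NOT_PRESENT  — 1 lookups
#3 VA=0x30069FE (r,user):
  lvl0: tbl 0x31, slot 24 ⇒ 0x3B007 (P1/RW1/US1/PS0)
  lvl1: tbl 0x3B, slot 6 ⇒ 0x3C007 (P1/RW1/US1/PS0)
  → PA=0x3C9FE  (2 entries read)
#4 VA=0x1C07456 (w,user):
  lvl0: tbl 0x31, slot 14 ⇒ 0x3F007 (P1/RW1/US1/PS0)
  lvl1: tbl 0x3F, slot 7 ⇒ 0x42007 (P1/RW1/US1/PS0)
  → PA=0x42456  (2 entries read)
#5 VA=0x1E1961E (w,user):
  lvl0: tbl 0x31, slot 15 ⇒ 0x43007 (P1/RW1/US1/PS0)
  lvl1: tbl 0x43, slot 25 ⇒ 0x45007 (P1/RW1/US1/PS0)
  → PA=0x4561E  (2 entries read)

Entries read for #2: 1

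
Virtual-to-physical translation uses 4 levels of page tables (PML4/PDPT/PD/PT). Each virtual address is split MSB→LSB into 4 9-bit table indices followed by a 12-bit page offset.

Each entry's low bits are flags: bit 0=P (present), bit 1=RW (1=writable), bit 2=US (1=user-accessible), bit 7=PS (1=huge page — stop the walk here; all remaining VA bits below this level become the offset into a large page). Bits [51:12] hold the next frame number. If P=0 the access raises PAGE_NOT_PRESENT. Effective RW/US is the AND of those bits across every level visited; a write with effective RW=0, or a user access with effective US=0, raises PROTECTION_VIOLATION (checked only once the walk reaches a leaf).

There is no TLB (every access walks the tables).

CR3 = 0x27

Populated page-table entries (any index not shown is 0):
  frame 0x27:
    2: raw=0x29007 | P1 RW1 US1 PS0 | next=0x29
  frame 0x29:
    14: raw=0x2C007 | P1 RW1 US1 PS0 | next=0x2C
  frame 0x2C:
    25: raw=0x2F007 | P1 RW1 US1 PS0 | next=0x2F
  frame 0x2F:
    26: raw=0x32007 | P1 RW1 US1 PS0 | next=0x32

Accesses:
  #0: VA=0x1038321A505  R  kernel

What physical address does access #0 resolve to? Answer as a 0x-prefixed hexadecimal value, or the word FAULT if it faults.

Per-access translation:
#0 VA=0x1038321A505 (r,kernel):
  [0] read 0x27 idx=2: raw=0x29007 flags P=1 W=1 U=1 S=0
  [1] read 0x29 idx=14: raw=0x2C007 flags P=1 W=1 U=1 S=0
  [2] read 0x2C idx=25: raw=0x2F007 flags P=1 W=1 U=1 S=0
  [3] read 0x2F idx=26: raw=0x32007 flags P=1 W=1 U=1 S=0
  ⇒ phys 0x32505  [4 reads]

Access #0 PA: 0x32505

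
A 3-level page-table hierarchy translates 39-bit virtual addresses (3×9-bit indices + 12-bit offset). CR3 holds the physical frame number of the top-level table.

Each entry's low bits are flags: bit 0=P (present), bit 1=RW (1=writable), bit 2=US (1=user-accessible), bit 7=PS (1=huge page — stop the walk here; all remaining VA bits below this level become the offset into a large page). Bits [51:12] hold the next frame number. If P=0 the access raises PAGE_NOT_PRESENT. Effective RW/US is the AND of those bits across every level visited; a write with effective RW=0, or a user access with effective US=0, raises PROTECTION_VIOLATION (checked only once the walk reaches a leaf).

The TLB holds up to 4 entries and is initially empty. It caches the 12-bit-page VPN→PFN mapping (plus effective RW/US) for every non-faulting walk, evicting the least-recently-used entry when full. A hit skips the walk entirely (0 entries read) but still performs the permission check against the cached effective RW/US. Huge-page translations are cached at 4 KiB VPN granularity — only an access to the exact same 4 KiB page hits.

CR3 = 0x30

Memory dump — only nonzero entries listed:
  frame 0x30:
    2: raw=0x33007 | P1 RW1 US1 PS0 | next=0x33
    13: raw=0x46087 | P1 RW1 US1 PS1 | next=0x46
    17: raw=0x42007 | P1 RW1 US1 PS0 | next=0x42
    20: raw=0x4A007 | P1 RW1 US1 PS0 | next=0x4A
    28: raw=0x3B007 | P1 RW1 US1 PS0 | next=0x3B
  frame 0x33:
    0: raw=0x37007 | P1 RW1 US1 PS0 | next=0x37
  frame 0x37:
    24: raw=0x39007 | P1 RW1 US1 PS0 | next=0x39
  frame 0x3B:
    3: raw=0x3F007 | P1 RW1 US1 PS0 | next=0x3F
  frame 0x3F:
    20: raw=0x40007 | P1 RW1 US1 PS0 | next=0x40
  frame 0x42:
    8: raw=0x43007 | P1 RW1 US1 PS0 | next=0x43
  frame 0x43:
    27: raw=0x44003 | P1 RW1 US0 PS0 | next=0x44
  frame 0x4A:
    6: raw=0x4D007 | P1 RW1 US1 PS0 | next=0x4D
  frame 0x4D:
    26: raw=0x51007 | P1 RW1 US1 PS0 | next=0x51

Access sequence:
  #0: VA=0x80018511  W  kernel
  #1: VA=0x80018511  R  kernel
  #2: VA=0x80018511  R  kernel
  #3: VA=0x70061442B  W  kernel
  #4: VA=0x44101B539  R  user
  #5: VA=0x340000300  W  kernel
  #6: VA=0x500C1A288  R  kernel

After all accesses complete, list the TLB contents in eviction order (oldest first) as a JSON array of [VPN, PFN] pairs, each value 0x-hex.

Per-access translation:
#0 VA=0x80018511 (w,kernel):
  [0] read 0x30 idx=2: raw=0x33007 flags P=1 W=1 U=1 S=0
  [1] read 0x33 idx=0: raw=0x37007 flags P=1 W=1 U=1 S=0
  [2] read 0x37 idx=24: raw=0x39007 flags P=1 W=1 U=1 S=0
  ✓ 0x39511  — 3 lookups
#1 VA=0x80018511 (r,kernel):
  TLB hit vpn=0x80018 → PA=0x39511
#2 VA=0x80018511 (r,kernel):
  TLB hit vpn=0x80018 → PA=0x39511
#3 VA=0x70061442B (w,kernel):
  [0] read 0x30 idx=28: raw=0x3B007 flags P=1 W=1 U=1 S=0
  [1] read 0x3B idx=3: raw=0x3F007 flags P=1 W=1 U=1 S=0
  [2] read 0x3F idx=20: raw=0x40007 flags P=1 W=1 U=1 S=0
  ✓ 0x4042B  — 3 lookups
#4 VA=0x44101B539 (r,user):
  [0] read 0x30 idx=17: raw=0x42007 flags P=1 W=1 U=1 S=0
  [1] read 0x42 idx=8: raw=0x43007 flags P=1 W=1 U=1 S=0
  [2] read 0x43 idx=27: raw=0x44003 flags P=1 W=1 U=0 S=0
  ⇒ fault: PROTECTION_VIOLATION  — 3 lookups
#5 VA=0x340000300 (w,kernel):
  [0] read 0x30 idx=13: raw=0x46087 flags P=1 W=1 U=1 S=1
  ✓ 0x46300 (huge @L0)  — 1 lookups
#6 VA=0x500C1A288 (r,kernel):
  [0] read 0x30 idx=20: raw=0x4A007 flags P=1 W=1 U=1 S=0
  [1] read 0x4A idx=6: raw=0x4D007 flags P=1 W=1 U=1 S=0
  [2] read 0x4D idx=26: raw=0x51007 flags P=1 W=1 U=1 S=0
  ✓ 0x51288  — 3 lookups

TLB: [["0x80018", "0x39"], ["0x700614", "0x40"], ["0x340000", "0x46"], ["0x500C1A", "0x51"]]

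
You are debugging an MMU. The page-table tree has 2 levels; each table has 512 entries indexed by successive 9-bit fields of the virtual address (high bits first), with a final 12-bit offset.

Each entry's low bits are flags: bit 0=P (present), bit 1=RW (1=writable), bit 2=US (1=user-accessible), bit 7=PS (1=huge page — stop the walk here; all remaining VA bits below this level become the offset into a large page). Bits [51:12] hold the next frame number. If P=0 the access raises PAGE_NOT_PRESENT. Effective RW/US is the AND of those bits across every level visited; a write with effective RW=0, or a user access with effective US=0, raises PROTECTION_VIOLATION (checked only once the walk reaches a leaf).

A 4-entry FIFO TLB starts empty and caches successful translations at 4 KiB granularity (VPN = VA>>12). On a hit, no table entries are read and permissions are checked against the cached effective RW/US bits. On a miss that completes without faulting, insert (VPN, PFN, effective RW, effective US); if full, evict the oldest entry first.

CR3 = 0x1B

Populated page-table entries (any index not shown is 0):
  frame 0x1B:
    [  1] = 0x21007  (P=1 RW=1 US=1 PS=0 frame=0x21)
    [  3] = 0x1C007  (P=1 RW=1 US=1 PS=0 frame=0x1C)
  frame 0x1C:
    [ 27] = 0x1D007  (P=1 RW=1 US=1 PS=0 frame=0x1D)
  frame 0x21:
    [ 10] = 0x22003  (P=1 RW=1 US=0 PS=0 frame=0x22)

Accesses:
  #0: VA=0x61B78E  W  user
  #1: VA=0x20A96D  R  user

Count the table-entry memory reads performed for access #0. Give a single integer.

Walk each access:
#0 VA=0x61B78E (w,user):
  [0] read 0x1B idx=3: raw=0x1C007 flags P=1 W=1 U=1 S=0
  [1] read 0x1C idx=27: raw=0x1D007 flags P=1 W=1 U=1 S=0
  → PA=0x1D78E  (2 entries read)
#1 VA=0x20A96D (r,user):
  [0] read 0x1B idx=1: raw=0x21007 flags P=1 W=1 U=1 S=0
  [1] read 0x21 idx=10: raw=0x22003 flags P=1 W=1 U=0 S=0
  → PROTECTION_VIOLATION  (2 entries read)

Entries read for #0: 2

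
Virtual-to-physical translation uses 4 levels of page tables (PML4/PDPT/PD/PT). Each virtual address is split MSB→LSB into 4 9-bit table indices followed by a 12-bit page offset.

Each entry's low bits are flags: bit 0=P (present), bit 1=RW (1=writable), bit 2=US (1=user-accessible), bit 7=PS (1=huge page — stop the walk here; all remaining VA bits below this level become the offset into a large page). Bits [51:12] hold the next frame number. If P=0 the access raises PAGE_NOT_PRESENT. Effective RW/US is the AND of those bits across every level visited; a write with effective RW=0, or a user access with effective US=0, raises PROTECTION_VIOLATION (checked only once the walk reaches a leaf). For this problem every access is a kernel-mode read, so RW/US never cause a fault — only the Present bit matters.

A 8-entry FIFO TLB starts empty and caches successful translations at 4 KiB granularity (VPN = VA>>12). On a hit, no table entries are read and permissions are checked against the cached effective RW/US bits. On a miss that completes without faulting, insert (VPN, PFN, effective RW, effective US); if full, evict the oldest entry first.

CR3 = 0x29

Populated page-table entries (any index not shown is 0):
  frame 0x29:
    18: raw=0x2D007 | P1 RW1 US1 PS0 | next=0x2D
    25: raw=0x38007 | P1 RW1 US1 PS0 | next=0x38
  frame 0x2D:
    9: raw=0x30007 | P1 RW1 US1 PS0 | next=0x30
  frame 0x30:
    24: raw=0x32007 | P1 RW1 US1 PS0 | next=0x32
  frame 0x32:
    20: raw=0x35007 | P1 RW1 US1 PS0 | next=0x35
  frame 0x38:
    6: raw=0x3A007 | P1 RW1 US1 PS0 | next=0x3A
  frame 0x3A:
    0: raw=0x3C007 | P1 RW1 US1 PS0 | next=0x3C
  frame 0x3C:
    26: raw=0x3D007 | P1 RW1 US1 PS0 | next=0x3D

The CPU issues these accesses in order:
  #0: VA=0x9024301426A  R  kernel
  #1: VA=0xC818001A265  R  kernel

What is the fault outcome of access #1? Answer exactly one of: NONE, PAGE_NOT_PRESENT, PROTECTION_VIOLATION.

Trace:
#0 VA=0x9024301426A (r,kernel):
  L0: frame=0x29 idx=18 entry=0x2D007 [P=1 RW=1 US=1 PS=0]
  L1: frame=0x2D idx=9 entry=0x30007 [P=1 RW=1 US=1 PS=0]
  L2: frame=0x30 idx=24 entry=0x32007 [P=1 RW=1 US=1 PS=0]
  L3: frame=0x32 idx=20 entry=0x35007 [P=1 RW=1 US=1 PS=0]
  → PA=0x3526A  (4 entries read)
#1 VA=0xC818001A265 (r,kernel):
  L0: frame=0x29 idx=25 entry=0x38007 [P=1 RW=1 US=1 PS=0]
  L1: frame=0x38 idx=6 entry=0x3A007 [P=1 RW=1 US=1 PS=0]
  L2: frame=0x3A idx=0 entry=0x3C007 [P=1 RW=1 US=1 PS=0]
  L3: frame=0x3C idx=26 entry=0x3D007 [P=1 RW=1 US=1 PS=0]
  → PA=0x3D265  (4 entries read)

Access #1 fault: NONE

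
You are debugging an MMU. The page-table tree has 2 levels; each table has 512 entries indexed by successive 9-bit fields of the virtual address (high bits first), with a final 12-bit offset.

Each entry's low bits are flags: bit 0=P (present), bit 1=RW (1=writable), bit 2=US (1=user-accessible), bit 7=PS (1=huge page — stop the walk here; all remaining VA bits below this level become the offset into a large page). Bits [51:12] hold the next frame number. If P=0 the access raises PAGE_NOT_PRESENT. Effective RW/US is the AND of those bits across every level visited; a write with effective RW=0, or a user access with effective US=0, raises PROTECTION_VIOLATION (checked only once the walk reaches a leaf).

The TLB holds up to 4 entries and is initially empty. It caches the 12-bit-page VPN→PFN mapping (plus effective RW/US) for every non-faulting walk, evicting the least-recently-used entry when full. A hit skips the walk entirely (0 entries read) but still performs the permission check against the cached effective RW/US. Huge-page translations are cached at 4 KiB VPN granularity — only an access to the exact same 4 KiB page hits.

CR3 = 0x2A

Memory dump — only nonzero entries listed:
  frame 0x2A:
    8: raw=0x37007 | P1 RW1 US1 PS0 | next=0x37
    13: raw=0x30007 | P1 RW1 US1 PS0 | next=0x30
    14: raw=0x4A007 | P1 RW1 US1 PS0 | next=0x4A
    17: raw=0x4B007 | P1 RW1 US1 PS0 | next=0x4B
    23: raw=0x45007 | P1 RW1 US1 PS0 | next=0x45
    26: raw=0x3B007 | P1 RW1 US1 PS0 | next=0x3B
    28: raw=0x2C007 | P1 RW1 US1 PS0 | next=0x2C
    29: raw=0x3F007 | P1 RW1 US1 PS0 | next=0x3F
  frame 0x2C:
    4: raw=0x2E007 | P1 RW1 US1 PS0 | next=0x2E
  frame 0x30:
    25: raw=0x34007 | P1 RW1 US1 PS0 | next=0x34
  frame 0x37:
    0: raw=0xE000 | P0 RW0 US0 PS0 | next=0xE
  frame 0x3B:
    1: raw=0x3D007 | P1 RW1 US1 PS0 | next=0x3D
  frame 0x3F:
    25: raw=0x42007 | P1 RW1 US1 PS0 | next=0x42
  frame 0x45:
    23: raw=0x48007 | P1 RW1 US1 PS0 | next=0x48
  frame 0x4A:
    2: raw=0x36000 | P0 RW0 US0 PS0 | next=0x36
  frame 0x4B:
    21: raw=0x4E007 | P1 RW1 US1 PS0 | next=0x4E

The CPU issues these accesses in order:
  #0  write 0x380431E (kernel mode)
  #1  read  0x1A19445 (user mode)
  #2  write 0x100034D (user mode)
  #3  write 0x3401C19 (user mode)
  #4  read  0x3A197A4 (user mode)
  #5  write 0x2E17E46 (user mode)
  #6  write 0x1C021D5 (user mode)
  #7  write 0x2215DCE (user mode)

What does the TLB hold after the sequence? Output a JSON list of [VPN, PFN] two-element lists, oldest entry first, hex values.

Trace:
#0 VA=0x380431E (w,kernel):
  L0: frame=0x2A idx=28 entry=0x2C007 [P=1 RW=1 US=1 PS=0]
  L1: frame=0x2C idx=4 entry=0x2E007 [P=1 RW=1 US=1 PS=0]
  ✓ 0x2E31E  — 2 lookups
#1 VA=0x1A19445 (r,user):
  L0: frame=0x2A idx=13 entry=0x30007 [P=1 RW=1 US=1 PS=0]
  L1: frame=0x30 idx=25 entry=0x34007 [P=1 RW=1 US=1 PS=0]
  ✓ 0x34445  — 2 lookups
#2 VA=0x100034D (w,user):
  L0: frame=0x2A idx=8 entry=0x37007 [P=1 RW=1 US=1 PS=0]
  L1: frame=0x37 idx=0 entry=0xE000 [P=0 RW=0 US=0 PS=0]
  ⇒ fault: PAGE_NOT_PRESENT  — 2 lookups
#3 VA=0x3401C19 (w,user):
  L0: frame=0x2A idx=26 entry=0x3B007 [P=1 RW=1 US=1 PS=0]
  L1: frame=0x3B idx=1 entry=0x3D007 [P=1 RW=1 US=1 PS=0]
  ✓ 0x3DC19  — 2 lookups
#4 VA=0x3A197A4 (r,user):
  L0: frame=0x2A idx=29 entry=0x3F007 [P=1 RW=1 US=1 PS=0]
  L1: frame=0x3F idx=25 entry=0x42007 [P=1 RW=1 US=1 PS=0]
  ✓ 0x427A4  — 2 lookups
#5 VA=0x2E17E46 (w,user):
  L0: frame=0x2A idx=23 entry=0x45007 [P=1 RW=1 US=1 PS=0]
  L1: frame=0x45 idx=23 entry=0x48007 [P=1 RW=1 US=1 PS=0]
  ✓ 0x48E46  — 2 lookups
#6 VA=0x1C021D5 (w,user):
  L0: frame=0x2A idx=14 entry=0x4A007 [P=1 RW=1 US=1 PS=0]
  L1: frame=0x4A idx=2 entry=0x36000 [P=0 RW=0 US=0 PS=0]
  ⇒ fault: PAGE_NOT_PRESENT  — 2 lookups
#7 VA=0x2215DCE (w,user):
  L0: frame=0x2A idx=17 entry=0x4B007 [P=1 RW=1 US=1 PS=0]
  L1: frame=0x4B idx=21 entry=0x4E007 [P=1 RW=1 US=1 PS=0]
  ✓ 0x4EDCE  — 2 lookups

TLB: [["0x3401", "0x3D"], ["0x3A19", "0x42"], ["0x2E17", "0x48"], ["0x2215", "0x4E"]]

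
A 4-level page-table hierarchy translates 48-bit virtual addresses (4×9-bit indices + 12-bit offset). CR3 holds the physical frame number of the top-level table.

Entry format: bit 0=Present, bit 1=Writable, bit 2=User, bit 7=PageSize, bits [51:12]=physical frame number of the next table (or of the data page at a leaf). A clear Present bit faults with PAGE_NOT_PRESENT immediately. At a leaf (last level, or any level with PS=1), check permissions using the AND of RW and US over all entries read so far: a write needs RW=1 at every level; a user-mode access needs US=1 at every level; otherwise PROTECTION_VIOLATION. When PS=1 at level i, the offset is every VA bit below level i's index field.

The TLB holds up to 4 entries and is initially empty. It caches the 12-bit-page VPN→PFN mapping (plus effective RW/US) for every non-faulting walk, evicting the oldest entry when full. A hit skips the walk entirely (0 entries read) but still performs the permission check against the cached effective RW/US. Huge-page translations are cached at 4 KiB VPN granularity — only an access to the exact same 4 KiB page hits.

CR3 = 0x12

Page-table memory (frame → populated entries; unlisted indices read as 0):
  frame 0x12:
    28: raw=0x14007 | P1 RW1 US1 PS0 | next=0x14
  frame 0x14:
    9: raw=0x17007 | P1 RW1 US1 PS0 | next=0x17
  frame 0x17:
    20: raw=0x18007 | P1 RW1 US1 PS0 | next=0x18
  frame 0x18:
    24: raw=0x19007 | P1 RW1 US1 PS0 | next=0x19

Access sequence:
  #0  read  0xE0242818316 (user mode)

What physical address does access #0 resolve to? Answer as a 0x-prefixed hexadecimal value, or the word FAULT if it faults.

Per-access translation:
#0 VA=0xE0242818316 (r,user):
  [0] read 0x12 idx=28: raw=0x14007 flags P=1 W=1 U=1 S=0
  [1] read 0x14 idx=9: raw=0x17007 flags P=1 W=1 U=1 S=0
  [2] read 0x17 idx=20: raw=0x18007 flags P=1 W=1 U=1 S=0
  [3] read 0x18 idx=24: raw=0x19007 flags P=1 W=1 U=1 S=0
  ✓ 0x19316  — 4 lookups

Access #0 PA: 0x19316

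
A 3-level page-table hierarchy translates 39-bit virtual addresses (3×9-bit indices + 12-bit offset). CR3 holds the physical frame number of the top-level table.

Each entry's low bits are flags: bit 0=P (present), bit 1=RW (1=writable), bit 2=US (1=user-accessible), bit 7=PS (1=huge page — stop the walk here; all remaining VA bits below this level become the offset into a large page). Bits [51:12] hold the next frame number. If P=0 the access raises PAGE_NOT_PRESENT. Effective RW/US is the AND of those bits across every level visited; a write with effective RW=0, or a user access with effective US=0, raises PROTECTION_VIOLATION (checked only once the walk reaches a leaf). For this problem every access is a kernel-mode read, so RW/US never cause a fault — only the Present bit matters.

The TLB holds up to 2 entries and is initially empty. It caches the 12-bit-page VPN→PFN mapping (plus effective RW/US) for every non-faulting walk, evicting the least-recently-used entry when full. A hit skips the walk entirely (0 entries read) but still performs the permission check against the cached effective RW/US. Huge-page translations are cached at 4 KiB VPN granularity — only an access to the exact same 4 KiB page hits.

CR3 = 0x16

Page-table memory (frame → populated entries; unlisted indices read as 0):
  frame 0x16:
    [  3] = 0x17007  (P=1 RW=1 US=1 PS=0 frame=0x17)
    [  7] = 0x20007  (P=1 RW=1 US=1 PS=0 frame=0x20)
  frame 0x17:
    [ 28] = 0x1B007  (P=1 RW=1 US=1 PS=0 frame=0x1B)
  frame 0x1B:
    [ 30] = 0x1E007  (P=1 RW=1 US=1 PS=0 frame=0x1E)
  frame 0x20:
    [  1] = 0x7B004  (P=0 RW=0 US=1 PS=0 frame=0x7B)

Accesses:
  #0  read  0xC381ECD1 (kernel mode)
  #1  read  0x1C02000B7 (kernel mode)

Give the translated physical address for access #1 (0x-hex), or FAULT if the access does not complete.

Walk each access:
#0 VA=0xC381ECD1 (r,kernel):
  [0] read 0x16 idx=3: raw=0x17007 flags P=1 W=1 U=1 S=0
  [1] read 0x17 idx=28: raw=0x1B007 flags P=1 W=1 U=1 S=0
  [2] read 0x1B idx=30: raw=0x1E007 flags P=1 W=1 U=1 S=0
  → PA=0x1ECD1  (3 entries read)
#1 VA=0x1C02000B7 (r,kernel):
  [0] read 0x16 idx=7: raw=0x20007 flags P=1 W=1 U=1 S=0
  [1] read 0x20 idx=1: raw=0x7B004 flags P=0 W=0 U=1 S=0
  → PAGE_NOT_PRESENT  (2 entries read)

Access #1 PA: FAULT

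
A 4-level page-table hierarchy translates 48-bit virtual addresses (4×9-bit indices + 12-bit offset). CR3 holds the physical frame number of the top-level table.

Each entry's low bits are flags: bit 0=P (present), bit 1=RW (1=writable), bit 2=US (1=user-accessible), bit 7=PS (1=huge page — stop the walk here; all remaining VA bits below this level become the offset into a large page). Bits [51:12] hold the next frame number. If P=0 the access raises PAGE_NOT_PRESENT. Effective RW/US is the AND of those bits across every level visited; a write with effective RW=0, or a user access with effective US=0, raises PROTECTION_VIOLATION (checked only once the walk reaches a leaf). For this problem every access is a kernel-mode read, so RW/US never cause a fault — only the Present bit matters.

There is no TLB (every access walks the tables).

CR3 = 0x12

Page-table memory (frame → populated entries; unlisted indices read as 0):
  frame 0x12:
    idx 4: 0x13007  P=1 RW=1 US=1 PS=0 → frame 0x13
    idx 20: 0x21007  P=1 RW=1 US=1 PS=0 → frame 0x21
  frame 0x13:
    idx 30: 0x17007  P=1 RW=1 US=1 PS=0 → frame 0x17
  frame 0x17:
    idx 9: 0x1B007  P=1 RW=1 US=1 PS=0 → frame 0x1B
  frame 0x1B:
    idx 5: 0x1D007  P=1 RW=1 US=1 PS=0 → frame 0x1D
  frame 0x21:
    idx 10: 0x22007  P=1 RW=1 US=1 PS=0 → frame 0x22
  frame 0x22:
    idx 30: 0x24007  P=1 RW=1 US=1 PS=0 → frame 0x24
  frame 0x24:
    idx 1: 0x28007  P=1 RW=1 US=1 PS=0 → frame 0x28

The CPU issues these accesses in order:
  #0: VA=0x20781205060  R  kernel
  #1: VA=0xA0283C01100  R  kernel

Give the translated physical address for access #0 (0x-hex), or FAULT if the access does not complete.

Per-access translation:
#0 VA=0x20781205060 (r,kernel):
  lvl0: tbl 0x12, slot 4 ⇒ 0x13007 (P1/RW1/US1/PS0)
  lvl1: tbl 0x13, slot 30 ⇒ 0x17007 (P1/RW1/US1/PS0)
  lvl2: tbl 0x17, slot 9 ⇒ 0x1B007 (P1/RW1/US1/PS0)
  lvl3: tbl 0x1B, slot 5 ⇒ 0x1D007 (P1/RW1/US1/PS0)
  → PA=0x1D060  (4 entries read)
#1 VA=0xA0283C01100 (r,kernel):
  lvl0: tbl 0x12, slot 20 ⇒ 0x21007 (P1/RW1/US1/PS0)
  lvl1: tbl 0x21, slot 10 ⇒ 0x22007 (P1/RW1/US1/PS0)
  lvl2: tbl 0x22, slot 30 ⇒ 0x24007 (P1/RW1/US1/PS0)
  lvl3: tbl 0x24, slot 1 ⇒ 0x28007 (P1/RW1/US1/PS0)
  → PA=0x28100  (4 entries read)

Access #0 PA: 0x1D060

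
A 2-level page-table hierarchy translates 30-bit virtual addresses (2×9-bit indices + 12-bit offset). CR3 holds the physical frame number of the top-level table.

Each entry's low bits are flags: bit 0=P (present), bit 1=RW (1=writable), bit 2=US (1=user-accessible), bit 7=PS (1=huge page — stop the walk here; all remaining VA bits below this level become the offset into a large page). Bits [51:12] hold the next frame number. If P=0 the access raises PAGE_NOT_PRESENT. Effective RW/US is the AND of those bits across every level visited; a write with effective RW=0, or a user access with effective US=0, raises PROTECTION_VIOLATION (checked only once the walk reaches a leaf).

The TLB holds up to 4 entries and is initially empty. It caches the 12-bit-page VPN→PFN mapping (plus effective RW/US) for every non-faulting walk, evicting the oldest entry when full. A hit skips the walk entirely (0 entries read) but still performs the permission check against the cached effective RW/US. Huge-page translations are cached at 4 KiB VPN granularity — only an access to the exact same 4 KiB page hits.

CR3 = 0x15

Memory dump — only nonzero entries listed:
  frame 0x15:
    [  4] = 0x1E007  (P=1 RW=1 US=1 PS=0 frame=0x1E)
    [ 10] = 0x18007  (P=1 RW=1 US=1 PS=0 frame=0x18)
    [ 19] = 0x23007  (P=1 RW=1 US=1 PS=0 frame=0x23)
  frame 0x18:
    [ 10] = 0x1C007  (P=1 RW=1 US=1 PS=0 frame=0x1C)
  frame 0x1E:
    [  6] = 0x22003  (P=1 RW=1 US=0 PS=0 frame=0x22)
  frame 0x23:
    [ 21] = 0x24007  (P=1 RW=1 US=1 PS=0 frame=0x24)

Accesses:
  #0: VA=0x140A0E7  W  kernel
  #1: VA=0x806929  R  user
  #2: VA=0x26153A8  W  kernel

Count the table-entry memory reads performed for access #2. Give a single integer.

Walk each access:
#0 VA=0x140A0E7 (w,kernel):
  L0: frame=0x15 idx=10 entry=0x18007 [P=1 RW=1 US=1 PS=0]
  L1: frame=0x18 idx=10 entry=0x1C007 [P=1 RW=1 US=1 PS=0]
  ⇒ phys 0x1C0E7  [2 reads]
#1 VA=0x806929 (r,user):
  L0: frame=0x15 idx=4 entry=0x1E007 [P=1 RW=1 US=1 PS=0]
  L1: frame=0x1E idx=6 entry=0x22003 [P=1 RW=1 US=0 PS=0]
  → PROTECTION_VIOLATION  (2 entries read)
#2 VA=0x26153A8 (w,kernel):
  L0: frame=0x15 idx=19 entry=0x23007 [P=1 RW=1 US=1 PS=0]
  L1: frame=0x23 idx=21 entry=0x24007 [P=1 RW=1 US=1 PS=0]
  ⇒ phys 0x243A8  [2 reads]

Entries read for #2: 2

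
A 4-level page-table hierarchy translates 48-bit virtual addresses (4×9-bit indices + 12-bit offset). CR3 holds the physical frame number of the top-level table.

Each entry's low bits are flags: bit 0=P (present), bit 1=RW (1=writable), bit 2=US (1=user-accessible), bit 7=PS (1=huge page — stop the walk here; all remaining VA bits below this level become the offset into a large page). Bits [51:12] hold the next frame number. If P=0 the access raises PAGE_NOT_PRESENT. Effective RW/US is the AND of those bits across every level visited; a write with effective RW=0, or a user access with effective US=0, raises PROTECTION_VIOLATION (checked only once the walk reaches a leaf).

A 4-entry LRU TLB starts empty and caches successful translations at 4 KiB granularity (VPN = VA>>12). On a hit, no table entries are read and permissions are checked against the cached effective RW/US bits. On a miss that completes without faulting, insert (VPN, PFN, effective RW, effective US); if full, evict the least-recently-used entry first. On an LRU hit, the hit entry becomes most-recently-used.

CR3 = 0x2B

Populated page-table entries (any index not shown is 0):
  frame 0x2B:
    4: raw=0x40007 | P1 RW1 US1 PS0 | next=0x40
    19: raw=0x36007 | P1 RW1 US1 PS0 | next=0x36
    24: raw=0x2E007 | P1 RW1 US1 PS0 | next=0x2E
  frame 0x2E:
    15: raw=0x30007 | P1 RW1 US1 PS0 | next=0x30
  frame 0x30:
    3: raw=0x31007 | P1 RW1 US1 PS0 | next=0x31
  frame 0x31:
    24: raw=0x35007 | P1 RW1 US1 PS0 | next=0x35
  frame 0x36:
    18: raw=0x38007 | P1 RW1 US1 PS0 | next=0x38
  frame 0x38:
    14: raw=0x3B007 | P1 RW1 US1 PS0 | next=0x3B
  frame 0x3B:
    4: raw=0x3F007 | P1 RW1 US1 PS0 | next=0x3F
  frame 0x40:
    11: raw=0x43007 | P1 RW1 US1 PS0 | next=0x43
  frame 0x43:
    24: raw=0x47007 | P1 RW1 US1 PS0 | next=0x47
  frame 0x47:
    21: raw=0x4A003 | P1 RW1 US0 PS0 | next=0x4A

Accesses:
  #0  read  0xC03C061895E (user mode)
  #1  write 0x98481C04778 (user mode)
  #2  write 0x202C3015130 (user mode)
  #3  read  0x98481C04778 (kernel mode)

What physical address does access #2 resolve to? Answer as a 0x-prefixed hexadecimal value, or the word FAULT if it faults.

Trace:
#0 VA=0xC03C061895E (r,user):
  lvl0: tbl 0x2B, slot 24 ⇒ 0x2E007 (P1/RW1/US1/PS0)
  lvl1: tbl 0x2E, slot 15 ⇒ 0x30007 (P1/RW1/US1/PS0)
  lvl2: tbl 0x30, slot 3 ⇒ 0x31007 (P1/RW1/US1/PS0)
  lvl3: tbl 0x31, slot 24 ⇒ 0x35007 (P1/RW1/US1/PS0)
  → PA=0x3595E  (4 entries read)
#1 VA=0x98481C04778 (w,user):
  lvl0: tbl 0x2B, slot 19 ⇒ 0x36007 (P1/RW1/US1/PS0)
  lvl1: tbl 0x36, slot 18 ⇒ 0x38007 (P1/RW1/US1/PS0)
  lvl2: tbl 0x38, slot 14 ⇒ 0x3B007 (P1/RW1/US1/PS0)
  lvl3: tbl 0x3B, slot 4 ⇒ 0x3F007 (P1/RW1/US1/PS0)
  → PA=0x3F778  (4 entries read)
#2 VA=0x202C3015130 (w,user):
  lvl0: tbl 0x2B, slot 4 ⇒ 0x40007 (P1/RW1/US1/PS0)
  lvl1: tbl 0x40, slot 11 ⇒ 0x43007 (P1/RW1/US1/PS0)
  lvl2: tbl 0x43, slot 24 ⇒ 0x47007 (P1/RW1/US1/PS0)
  lvl3: tbl 0x47, slot 21 ⇒ 0x4A003 (P1/RW1/US0/PS0)
  ✗ PROTECTION_VIOLATION  [4 reads]
#3 VA=0x98481C04778 (r,kernel):
  TLB hit vpn=0x98481C04 → PA=0x3F778

Access #2 PA: FAULT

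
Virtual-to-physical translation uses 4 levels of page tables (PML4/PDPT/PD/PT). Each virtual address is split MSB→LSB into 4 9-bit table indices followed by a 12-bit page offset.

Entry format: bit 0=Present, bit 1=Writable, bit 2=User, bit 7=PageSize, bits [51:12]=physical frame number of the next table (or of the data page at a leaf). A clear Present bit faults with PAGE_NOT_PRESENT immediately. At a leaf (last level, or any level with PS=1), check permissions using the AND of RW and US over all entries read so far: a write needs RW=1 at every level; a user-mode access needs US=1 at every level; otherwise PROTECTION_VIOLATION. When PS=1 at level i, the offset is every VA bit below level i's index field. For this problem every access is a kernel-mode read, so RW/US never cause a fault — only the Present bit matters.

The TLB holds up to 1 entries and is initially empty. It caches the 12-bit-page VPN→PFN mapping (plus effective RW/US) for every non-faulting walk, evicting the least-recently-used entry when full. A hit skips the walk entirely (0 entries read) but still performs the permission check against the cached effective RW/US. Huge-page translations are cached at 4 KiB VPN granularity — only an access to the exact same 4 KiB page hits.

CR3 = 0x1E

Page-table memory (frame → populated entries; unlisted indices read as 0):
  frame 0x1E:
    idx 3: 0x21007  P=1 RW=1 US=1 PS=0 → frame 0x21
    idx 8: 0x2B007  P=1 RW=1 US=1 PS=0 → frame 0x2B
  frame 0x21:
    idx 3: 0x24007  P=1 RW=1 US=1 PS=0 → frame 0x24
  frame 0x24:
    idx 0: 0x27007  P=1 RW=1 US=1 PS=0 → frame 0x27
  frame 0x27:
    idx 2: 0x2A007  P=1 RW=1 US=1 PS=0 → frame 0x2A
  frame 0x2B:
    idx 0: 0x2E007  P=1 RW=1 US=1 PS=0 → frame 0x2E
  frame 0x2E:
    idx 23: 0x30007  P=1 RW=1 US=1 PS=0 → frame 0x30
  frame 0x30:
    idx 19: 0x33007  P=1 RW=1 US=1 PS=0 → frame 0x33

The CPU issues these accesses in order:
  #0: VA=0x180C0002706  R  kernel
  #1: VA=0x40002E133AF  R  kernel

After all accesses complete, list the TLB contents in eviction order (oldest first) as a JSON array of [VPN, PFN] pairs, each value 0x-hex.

Per-access translation:
#0 VA=0x180C0002706 (r,kernel):
  lvl0: tbl 0x1E, slot 3 ⇒ 0x21007 (P1/RW1/US1/PS0)
  lvl1: tbl 0x21, slot 3 ⇒ 0x24007 (P1/RW1/US1/PS0)
  lvl2: tbl 0x24, slot 0 ⇒ 0x27007 (P1/RW1/US1/PS0)
  lvl3: tbl 0x27, slot 2 ⇒ 0x2A007 (P1/RW1/US1/PS0)
  ⇒ phys 0x2A706  [4 reads]
#1 VA=0x40002E133AF (r,kernel):
  lvl0: tbl 0x1E, slot 8 ⇒ 0x2B007 (P1/RW1/US1/PS0)
  lvl1: tbl 0x2B, slot 0 ⇒ 0x2E007 (P1/RW1/US1/PS0)
  lvl2: tbl 0x2E, slot 23 ⇒ 0x30007 (P1/RW1/US1/PS0)
  lvl3: tbl 0x30, slot 19 ⇒ 0x33007 (P1/RW1/US1/PS0)
  ⇒ phys 0x333AF  [4 reads]

TLB: [["0x40002E13", "0x33"]]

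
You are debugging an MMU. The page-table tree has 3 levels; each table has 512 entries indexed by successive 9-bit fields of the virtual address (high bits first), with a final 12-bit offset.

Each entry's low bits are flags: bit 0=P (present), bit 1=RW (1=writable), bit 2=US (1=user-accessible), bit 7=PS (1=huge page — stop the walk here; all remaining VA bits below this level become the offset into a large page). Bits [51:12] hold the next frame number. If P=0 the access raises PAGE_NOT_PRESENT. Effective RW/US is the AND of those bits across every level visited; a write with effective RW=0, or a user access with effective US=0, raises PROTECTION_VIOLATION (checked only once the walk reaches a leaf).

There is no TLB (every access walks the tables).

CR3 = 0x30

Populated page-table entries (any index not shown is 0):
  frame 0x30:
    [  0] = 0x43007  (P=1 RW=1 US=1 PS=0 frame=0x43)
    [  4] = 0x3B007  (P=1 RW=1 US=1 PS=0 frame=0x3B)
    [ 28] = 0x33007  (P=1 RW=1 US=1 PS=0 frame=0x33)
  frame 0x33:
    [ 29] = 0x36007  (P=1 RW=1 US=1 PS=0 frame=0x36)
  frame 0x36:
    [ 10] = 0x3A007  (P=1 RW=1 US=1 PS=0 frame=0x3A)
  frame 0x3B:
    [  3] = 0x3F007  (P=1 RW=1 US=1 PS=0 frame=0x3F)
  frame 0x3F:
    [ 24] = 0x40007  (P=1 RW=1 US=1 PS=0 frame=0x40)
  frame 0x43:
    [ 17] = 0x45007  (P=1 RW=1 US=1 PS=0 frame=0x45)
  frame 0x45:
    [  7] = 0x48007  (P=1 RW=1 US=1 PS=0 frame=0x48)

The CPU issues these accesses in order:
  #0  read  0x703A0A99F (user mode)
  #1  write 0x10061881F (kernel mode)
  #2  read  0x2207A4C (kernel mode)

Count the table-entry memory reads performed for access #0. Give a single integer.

Walk each access:
#0 VA=0x703A0A99F (r,user):
  lvl0: tbl 0x30, slot 28 ⇒ 0x33007 (P1/RW1/US1/PS0)
  lvl1: tbl 0x33, slot 29 ⇒ 0x36007 (P1/RW1/US1/PS0)
  lvl2: tbl 0x36, slot 10 ⇒ 0x3A007 (P1/RW1/US1/PS0)
  → PA=0x3A99F  (3 entries read)
#1 VA=0x10061881F (w,kernel):
  lvl0: tbl 0x30, slot 4 ⇒ 0x3B007 (P1/RW1/US1/PS0)
  lvl1: tbl 0x3B, slot 3 ⇒ 0x3F007 (P1/RW1/US1/PS0)
  lvl2: tbl 0x3F, slot 24 ⇒ 0x40007 (P1/RW1/US1/PS0)
  → PA=0x4081F  (3 entries read)
#2 VA=0x2207A4C (r,kernel):
  lvl0: tbl 0x30, slot 0 ⇒ 0x43007 (P1/RW1/US1/PS0)
  lvl1: tbl 0x43, slot 17 ⇒ 0x45007 (P1/RW1/US1/PS0)
  lvl2: tbl 0x45, slot 7 ⇒ 0x48007 (P1/RW1/US1/PS0)
  → PA=0x48A4C  (3 entries read)

Entries read for #0: 3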